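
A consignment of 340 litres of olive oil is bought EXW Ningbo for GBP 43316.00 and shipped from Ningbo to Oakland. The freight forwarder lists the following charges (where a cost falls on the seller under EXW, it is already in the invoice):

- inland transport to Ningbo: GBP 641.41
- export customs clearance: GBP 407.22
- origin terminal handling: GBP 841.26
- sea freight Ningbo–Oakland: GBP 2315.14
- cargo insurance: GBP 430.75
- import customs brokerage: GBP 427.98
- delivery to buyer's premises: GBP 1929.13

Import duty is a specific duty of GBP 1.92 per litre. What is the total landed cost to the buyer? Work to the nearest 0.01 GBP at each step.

Total landed cost: GBP 50961.69

EXW: the seller makes goods available at their premises; the buyer bears all onward costs.
CIF value = EXW price + inland to port + export clearance + origin terminal + freight + insurance = 43316.00 + 641.41 + 407.22 + 841.26 + 2315.14 + 430.75 = 47951.78
Import duty = 340 × 1.92 = 652.80
Buyer bears: inland to port 641.41 + export clearance 407.22 + origin terminal 841.26 + freight 2315.14 + insurance 430.75 + brokerage 427.98 + delivery 1929.13 + duty 652.80 = 7645.69
Landed cost = invoice 43316.00 + 7645.69 = 50961.69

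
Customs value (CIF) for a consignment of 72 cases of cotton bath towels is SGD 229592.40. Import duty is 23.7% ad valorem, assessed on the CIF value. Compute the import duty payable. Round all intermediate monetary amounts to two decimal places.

Import duty: SGD 54413.40

Import duty = 229592.40 × 23.7% = 54413.40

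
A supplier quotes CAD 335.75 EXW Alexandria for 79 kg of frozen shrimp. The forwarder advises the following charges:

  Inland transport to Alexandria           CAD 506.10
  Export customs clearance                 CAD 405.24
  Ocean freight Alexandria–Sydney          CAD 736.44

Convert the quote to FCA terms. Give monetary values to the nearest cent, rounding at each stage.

FCA price: CAD 1247.09

Not relevant to the conversion: freight — on the buyer under both terms; not part of either seller's price.
From EXW to FCA, the seller additionally bears: inland to port, export clearance.
FCA price = 335.75 + 506.10 + 405.24 = 1247.09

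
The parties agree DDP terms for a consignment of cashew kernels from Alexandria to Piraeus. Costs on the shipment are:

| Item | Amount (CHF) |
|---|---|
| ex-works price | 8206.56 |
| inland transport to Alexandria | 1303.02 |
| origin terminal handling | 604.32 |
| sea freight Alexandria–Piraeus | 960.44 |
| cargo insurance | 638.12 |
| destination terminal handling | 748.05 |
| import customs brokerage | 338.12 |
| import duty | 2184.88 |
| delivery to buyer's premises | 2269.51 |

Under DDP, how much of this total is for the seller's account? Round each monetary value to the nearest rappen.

Seller's account: CHF 17253.02

DDP: the seller bears all costs including import duty.
Seller's account: goods 8206.56 + inland to port 1303.02 + origin terminal 604.32 + freight 960.44 + insurance 638.12 + destination terminal 748.05 + brokerage 338.12 + duty 2184.88 + delivery 2269.51 = 17253.02
Buyer's account: 0.00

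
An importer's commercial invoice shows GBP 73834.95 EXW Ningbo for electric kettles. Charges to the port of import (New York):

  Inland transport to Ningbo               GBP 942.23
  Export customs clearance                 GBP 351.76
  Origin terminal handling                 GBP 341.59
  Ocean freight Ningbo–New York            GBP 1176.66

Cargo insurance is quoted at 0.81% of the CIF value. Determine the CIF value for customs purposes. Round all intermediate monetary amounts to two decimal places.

CIF value: GBP 77273.10

Let C be the CIF value. C = EXW price + pre-shipment costs + freight + 0.81% × C
C − 0.81% × C = 73834.95 + 942.23 + 351.76 + 341.59 + 1176.66
0.9919 × C = 76647.19
C = 76647.19 / 0.9919 = 77273.10
Insurance premium = 0.81% × 77273.10 = 625.91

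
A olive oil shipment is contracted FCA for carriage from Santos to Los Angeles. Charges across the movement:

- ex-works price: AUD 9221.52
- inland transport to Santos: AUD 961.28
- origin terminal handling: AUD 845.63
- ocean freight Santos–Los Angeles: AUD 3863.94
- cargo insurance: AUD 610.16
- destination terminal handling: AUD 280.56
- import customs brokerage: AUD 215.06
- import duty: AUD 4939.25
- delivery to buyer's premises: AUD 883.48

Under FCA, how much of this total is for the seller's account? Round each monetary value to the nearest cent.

Seller's account: AUD 10182.80

FCA: the seller delivers export-cleared goods to the carrier; the buyer bears costs from that point.
Seller's account: goods 9221.52 + inland to port 961.28 = 10182.80
Buyer's account: origin terminal 845.63 + freight 3863.94 + insurance 610.16 + destination terminal 280.56 + brokerage 215.06 + duty 4939.25 + delivery 883.48 = 11638.08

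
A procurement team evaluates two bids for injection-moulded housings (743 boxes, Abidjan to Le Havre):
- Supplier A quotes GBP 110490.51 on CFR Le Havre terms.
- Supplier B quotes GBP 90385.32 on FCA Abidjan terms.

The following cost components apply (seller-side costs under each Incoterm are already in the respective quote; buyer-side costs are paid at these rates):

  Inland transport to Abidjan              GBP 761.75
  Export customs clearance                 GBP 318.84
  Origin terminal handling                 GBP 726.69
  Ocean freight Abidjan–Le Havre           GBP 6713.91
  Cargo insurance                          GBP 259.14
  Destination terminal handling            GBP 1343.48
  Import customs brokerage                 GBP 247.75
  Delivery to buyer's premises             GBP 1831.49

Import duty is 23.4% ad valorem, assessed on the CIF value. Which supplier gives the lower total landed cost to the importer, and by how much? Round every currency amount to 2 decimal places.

Supplier A (CFR):
CIF value = CFR price + insurance = 110490.51 + 259.14 = 110749.65
Import duty = 110749.65 × 23.4% = 25915.42
Buyer bears (A): 259.14 + 1343.48 + 247.75 + 1831.49 = 3681.86
Landed cost (A) = invoice 110490.51 + 3681.86 + duty 25915.42 = 140087.79
Supplier B (FCA):
CIF value = FCA price + origin terminal + freight + insurance = 90385.32 + 726.69 + 6713.91 + 259.14 = 98085.06
Import duty = 98085.06 × 23.4% = 22951.90
Buyer bears (B): 726.69 + 6713.91 + 259.14 + 1343.48 + 247.75 + 1831.49 = 11122.46
Landed cost (B) = invoice 90385.32 + 11122.46 + duty 22951.90 = 124459.68
Difference = |140087.79 − 124459.68| = 15628.11

Supplier B is cheaper by GBP 15628.11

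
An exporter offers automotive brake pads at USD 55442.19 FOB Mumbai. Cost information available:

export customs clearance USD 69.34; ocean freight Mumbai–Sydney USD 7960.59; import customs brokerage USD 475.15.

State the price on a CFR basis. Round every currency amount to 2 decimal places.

CFR price: USD 63402.78

Not relevant to the conversion: export clearance — on the seller under both FOB and CFR; already in the FOB price and stays in the CFR price. brokerage — on the buyer under both terms; not part of either seller's price.
From FOB to CFR, the seller additionally bears: freight.
CFR price = 55442.19 + 7960.59 = 63402.78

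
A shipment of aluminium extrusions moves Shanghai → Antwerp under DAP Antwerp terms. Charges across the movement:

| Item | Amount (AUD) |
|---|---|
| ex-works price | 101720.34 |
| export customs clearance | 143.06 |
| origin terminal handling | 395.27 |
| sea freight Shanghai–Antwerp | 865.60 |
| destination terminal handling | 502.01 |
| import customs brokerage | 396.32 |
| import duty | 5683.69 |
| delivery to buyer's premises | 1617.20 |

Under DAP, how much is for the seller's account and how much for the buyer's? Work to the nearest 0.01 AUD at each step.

Seller: AUD 105243.48; buyer: AUD 6080.01

DAP: the seller bears all costs to the named destination except import duty and clearance.
Seller's account: goods 101720.34 + export clearance 143.06 + origin terminal 395.27 + freight 865.60 + destination terminal 502.01 + delivery 1617.20 = 105243.48
Buyer's account: brokerage 396.32 + duty 5683.69 = 6080.01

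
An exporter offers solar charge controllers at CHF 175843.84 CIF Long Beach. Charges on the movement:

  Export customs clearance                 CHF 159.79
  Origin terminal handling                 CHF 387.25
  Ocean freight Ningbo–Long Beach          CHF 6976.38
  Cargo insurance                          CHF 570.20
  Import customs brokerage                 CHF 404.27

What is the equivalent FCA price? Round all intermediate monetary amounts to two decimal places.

FCA price: CHF 167910.01

Not relevant to the conversion: export clearance — on the seller under both CIF and FCA; already in the CIF price and stays in the FCA price. brokerage — on the buyer under both terms; not part of either seller's price.
From CIF to FCA, the seller no longer bears: origin terminal, freight, insurance.
FCA price = 175843.84 − 387.25 − 6976.38 − 570.20 = 167910.01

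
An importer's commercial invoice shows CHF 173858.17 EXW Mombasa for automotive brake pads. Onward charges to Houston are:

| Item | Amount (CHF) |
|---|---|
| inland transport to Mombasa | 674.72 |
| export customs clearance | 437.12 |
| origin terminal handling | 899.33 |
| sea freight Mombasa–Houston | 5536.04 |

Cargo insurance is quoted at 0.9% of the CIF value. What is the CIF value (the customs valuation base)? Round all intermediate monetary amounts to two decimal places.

Let C be the CIF value. C = EXW price + pre-shipment costs + freight + 0.9% × C
C − 0.9% × C = 173858.17 + 674.72 + 437.12 + 899.33 + 5536.04
0.991 × C = 181405.38
C = 181405.38 / 0.991 = 183052.86
Insurance premium = 0.9% × 183052.86 = 1647.48

CIF value: CHF 183052.86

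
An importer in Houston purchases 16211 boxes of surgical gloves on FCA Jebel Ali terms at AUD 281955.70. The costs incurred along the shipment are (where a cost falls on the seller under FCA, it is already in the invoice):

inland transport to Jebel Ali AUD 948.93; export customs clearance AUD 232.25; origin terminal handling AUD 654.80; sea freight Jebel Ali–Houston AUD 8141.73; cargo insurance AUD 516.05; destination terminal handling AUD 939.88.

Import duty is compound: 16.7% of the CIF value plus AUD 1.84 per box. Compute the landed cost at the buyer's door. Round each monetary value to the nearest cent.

FCA: the seller delivers export-cleared goods to the carrier; the buyer bears costs from that point.
Already in the invoice (seller's account under FCA): inland to port, export clearance — exclude.
CIF value = FCA price + origin terminal + freight + insurance = 281955.70 + 654.80 + 8141.73 + 516.05 = 291268.28
Ad valorem component: 291268.28 × 16.7% = 48641.80
Specific component: 16211 × 1.84 = 29828.24
Import duty = 48641.80 + 29828.24 = 78470.04
Buyer bears: origin terminal 654.80 + freight 8141.73 + insurance 516.05 + destination terminal 939.88 + duty 78470.04 = 88722.50
Landed cost = invoice 281955.70 + 88722.50 = 370678.20

Total landed cost: AUD 370678.20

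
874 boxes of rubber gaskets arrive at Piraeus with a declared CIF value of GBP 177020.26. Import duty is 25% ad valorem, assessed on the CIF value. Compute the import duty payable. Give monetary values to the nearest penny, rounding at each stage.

Import duty = 177020.26 × 25% = 44255.07

Import duty: GBP 44255.07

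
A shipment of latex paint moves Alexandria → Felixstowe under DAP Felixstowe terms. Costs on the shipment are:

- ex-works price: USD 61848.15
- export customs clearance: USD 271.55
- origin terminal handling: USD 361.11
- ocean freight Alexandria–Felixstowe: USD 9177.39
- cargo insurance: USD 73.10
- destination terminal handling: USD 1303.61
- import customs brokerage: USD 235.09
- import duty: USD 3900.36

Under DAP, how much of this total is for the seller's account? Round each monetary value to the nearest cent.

Seller's account: USD 73034.91

DAP: the seller bears all costs to the named destination except import duty and clearance.
Seller's account: goods 61848.15 + export clearance 271.55 + origin terminal 361.11 + freight 9177.39 + insurance 73.10 + destination terminal 1303.61 = 73034.91
Buyer's account: brokerage 235.09 + duty 3900.36 = 4135.45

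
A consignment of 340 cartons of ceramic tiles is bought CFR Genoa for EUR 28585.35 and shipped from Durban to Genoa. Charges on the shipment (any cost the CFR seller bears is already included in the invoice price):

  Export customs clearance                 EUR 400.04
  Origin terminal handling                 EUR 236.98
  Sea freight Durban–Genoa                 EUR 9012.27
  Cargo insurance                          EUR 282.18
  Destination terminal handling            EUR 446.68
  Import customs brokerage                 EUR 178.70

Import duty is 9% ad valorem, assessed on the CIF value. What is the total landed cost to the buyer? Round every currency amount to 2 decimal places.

CFR: the seller pays costs through ocean freight to the destination port, but not insurance.
Already in the invoice (seller's account under CFR): export clearance, origin terminal, freight — exclude.
CIF value = CFR price + insurance = 28585.35 + 282.18 = 28867.53
Import duty = 28867.53 × 9% = 2598.08
Buyer bears: insurance 282.18 + destination terminal 446.68 + brokerage 178.70 + duty 2598.08 = 3505.64
Landed cost = invoice 28585.35 + 3505.64 = 32090.99

Total landed cost: EUR 32090.99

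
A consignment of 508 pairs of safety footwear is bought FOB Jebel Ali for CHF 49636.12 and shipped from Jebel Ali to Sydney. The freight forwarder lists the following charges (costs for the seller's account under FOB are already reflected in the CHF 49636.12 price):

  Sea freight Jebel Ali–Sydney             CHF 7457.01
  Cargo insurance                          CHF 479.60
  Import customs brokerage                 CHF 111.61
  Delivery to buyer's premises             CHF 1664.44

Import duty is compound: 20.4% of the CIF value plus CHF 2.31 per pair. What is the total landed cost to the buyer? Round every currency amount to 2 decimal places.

FOB: the seller bears costs until goods are on board at the origin port; the buyer bears freight, insurance and all costs thereafter.
CIF value = FOB price + freight + insurance = 49636.12 + 7457.01 + 479.60 = 57572.73
Ad valorem component: 57572.73 × 20.4% = 11744.84
Specific component: 508 × 2.31 = 1173.48
Import duty = 11744.84 + 1173.48 = 12918.32
Buyer bears: freight 7457.01 + insurance 479.60 + brokerage 111.61 + delivery 1664.44 + duty 12918.32 = 22630.98
Landed cost = invoice 49636.12 + 22630.98 = 72267.10

Total landed cost: CHF 72267.10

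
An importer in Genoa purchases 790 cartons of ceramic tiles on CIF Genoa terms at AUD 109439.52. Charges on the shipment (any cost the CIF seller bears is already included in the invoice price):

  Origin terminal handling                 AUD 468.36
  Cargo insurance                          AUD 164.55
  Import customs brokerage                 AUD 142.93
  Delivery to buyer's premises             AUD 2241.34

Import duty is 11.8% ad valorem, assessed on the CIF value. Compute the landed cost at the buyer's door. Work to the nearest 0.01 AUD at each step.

Total landed cost: AUD 124737.65

CIF: the seller pays costs through ocean freight and marine insurance to the destination port.
Already in the invoice (seller's account under CIF): origin terminal, insurance — exclude.
The CIF price already equals the CIF value: 109439.52
Import duty = 109439.52 × 11.8% = 12913.86
Buyer bears: brokerage 142.93 + delivery 2241.34 + duty 12913.86 = 15298.13
Landed cost = invoice 109439.52 + 15298.13 = 124737.65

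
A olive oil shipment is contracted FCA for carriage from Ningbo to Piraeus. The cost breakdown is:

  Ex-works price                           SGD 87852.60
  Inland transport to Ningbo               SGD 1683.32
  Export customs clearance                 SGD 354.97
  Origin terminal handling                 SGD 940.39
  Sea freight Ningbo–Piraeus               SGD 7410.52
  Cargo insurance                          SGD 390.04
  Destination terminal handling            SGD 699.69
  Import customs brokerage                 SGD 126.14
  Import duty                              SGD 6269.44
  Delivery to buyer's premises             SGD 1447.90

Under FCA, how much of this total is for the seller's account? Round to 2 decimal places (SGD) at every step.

FCA: the seller delivers export-cleared goods to the carrier; the buyer bears costs from that point.
Seller's account: goods 87852.60 + inland to port 1683.32 + export clearance 354.97 = 89890.89
Buyer's account: origin terminal 940.39 + freight 7410.52 + insurance 390.04 + destination terminal 699.69 + brokerage 126.14 + duty 6269.44 + delivery 1447.90 = 17284.12

Seller's account: SGD 89890.89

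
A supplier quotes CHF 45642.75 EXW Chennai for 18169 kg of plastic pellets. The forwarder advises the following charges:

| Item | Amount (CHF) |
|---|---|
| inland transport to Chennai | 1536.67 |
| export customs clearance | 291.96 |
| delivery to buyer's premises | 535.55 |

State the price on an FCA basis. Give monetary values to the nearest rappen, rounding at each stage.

FCA price: CHF 47471.38

Not relevant to the conversion: delivery — on the buyer under both terms; not part of either seller's price.
From EXW to FCA, the seller additionally bears: inland to port, export clearance.
FCA price = 45642.75 + 1536.67 + 291.96 = 47471.38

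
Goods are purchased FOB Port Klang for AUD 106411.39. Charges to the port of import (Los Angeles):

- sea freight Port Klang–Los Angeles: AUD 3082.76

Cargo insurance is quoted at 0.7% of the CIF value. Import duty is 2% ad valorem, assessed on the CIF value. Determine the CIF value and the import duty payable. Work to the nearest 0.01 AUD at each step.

CIF value: AUD 110266.01; import duty: AUD 2205.32

Let C be the CIF value. C = FOB price + freight + 0.7% × C
C − 0.7% × C = 106411.39 + 3082.76
0.993 × C = 109494.15
C = 109494.15 / 0.993 = 110266.01
Insurance premium = 0.7% × 110266.01 = 771.86
Import duty = 110266.01 × 2% = 2205.32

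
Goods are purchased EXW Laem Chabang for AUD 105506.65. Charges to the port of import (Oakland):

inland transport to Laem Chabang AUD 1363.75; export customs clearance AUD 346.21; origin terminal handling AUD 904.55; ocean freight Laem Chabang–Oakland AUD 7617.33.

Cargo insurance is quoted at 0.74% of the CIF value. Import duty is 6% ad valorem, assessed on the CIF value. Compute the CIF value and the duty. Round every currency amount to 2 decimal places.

CIF value: AUD 116601.34; import duty: AUD 6996.08

Let C be the CIF value. C = EXW price + pre-shipment costs + freight + 0.74% × C
C − 0.74% × C = 105506.65 + 1363.75 + 346.21 + 904.55 + 7617.33
0.9926 × C = 115738.49
C = 115738.49 / 0.9926 = 116601.34
Insurance premium = 0.74% × 116601.34 = 862.85
Import duty = 116601.34 × 6% = 6996.08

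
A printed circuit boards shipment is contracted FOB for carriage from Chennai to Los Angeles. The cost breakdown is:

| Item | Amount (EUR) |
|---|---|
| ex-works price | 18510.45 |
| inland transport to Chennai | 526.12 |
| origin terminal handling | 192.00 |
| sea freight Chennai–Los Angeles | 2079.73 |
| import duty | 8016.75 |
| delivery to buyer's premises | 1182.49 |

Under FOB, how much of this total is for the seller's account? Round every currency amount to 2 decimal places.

Seller's account: EUR 19228.57

FOB: the seller bears costs until goods are on board at the origin port; the buyer bears freight, insurance and all costs thereafter.
Seller's account: goods 18510.45 + inland to port 526.12 + origin terminal 192.00 = 19228.57
Buyer's account: freight 2079.73 + duty 8016.75 + delivery 1182.49 = 11278.97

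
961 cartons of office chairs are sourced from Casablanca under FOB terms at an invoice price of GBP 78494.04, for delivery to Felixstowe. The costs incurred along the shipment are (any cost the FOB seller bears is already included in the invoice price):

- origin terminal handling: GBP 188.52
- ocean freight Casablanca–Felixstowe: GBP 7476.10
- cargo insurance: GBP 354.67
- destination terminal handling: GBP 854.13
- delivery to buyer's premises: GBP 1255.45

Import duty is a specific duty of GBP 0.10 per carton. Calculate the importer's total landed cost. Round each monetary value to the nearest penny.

Total landed cost: GBP 88530.49

FOB: the seller bears costs until goods are on board at the origin port; the buyer bears freight, insurance and all costs thereafter.
Already in the invoice (seller's account under FOB): origin terminal — exclude.
CIF value = FOB price + freight + insurance = 78494.04 + 7476.10 + 354.67 = 86324.81
Import duty = 961 × 0.10 = 96.10
Buyer bears: freight 7476.10 + insurance 354.67 + destination terminal 854.13 + delivery 1255.45 + duty 96.10 = 10036.45
Landed cost = invoice 78494.04 + 10036.45 = 88530.49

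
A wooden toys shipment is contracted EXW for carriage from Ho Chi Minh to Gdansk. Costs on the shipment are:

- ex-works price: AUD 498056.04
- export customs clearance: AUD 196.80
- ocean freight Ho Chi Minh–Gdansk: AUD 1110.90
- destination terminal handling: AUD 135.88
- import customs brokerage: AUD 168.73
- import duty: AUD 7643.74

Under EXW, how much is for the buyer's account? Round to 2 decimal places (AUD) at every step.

Buyer's account: AUD 9256.05

EXW: the seller makes goods available at their premises; the buyer bears all onward costs.
Seller's account: goods 498056.04 = 498056.04
Buyer's account: export clearance 196.80 + freight 1110.90 + destination terminal 135.88 + brokerage 168.73 + duty 7643.74 = 9256.05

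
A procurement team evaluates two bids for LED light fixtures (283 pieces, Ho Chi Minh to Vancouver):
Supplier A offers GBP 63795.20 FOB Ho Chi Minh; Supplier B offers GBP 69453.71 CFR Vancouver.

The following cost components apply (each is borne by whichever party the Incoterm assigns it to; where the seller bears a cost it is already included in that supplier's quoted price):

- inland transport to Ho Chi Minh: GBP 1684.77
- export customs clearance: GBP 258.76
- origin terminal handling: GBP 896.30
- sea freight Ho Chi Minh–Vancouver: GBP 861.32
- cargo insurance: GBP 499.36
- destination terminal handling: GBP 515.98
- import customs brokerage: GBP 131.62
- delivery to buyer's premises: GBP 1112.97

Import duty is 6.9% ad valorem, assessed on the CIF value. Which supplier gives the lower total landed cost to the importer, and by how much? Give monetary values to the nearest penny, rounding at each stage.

Supplier A is cheaper by GBP 5128.19

Supplier A (FOB):
CIF value = FOB price + freight + insurance = 63795.20 + 861.32 + 499.36 = 65155.88
Import duty = 65155.88 × 6.9% = 4495.76
Buyer bears (A): 861.32 + 499.36 + 515.98 + 131.62 + 1112.97 = 3121.25
Landed cost (A) = invoice 63795.20 + 3121.25 + duty 4495.76 = 71412.21
Supplier B (CFR):
CIF value = CFR price + insurance = 69453.71 + 499.36 = 69953.07
Import duty = 69953.07 × 6.9% = 4826.76
Buyer bears (B): 499.36 + 515.98 + 131.62 + 1112.97 = 2259.93
Landed cost (B) = invoice 69453.71 + 2259.93 + duty 4826.76 = 76540.40
Difference = |71412.21 − 76540.40| = 5128.19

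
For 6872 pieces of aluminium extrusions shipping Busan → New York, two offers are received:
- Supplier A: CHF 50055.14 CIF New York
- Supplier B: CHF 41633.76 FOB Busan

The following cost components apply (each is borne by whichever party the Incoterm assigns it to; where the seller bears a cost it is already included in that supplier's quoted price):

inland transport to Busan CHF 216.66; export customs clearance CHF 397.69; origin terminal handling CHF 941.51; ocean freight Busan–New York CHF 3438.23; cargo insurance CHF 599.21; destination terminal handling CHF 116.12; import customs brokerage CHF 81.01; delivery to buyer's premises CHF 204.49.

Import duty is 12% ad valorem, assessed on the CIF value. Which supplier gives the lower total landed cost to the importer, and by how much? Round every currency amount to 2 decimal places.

Supplier A (CIF):
The CIF price already equals the CIF value: 50055.14
Import duty = 50055.14 × 12% = 6006.62
Buyer bears (A): 116.12 + 81.01 + 204.49 = 401.62
Landed cost (A) = invoice 50055.14 + 401.62 + duty 6006.62 = 56463.38
Supplier B (FOB):
CIF value = FOB price + freight + insurance = 41633.76 + 3438.23 + 599.21 = 45671.20
Import duty = 45671.20 × 12% = 5480.54
Buyer bears (B): 3438.23 + 599.21 + 116.12 + 81.01 + 204.49 = 4439.06
Landed cost (B) = invoice 41633.76 + 4439.06 + duty 5480.54 = 51553.36
Difference = |56463.38 − 51553.36| = 4910.02

Supplier B is cheaper by CHF 4910.02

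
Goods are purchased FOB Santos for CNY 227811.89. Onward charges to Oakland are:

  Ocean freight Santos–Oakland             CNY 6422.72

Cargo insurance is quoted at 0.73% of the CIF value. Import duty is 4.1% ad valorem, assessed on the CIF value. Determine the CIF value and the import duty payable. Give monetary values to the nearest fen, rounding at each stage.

Let C be the CIF value. C = FOB price + freight + 0.73% × C
C − 0.73% × C = 227811.89 + 6422.72
0.9927 × C = 234234.61
C = 234234.61 / 0.9927 = 235957.10
Insurance premium = 0.73% × 235957.10 = 1722.49
Import duty = 235957.10 × 4.1% = 9674.24

CIF value: CNY 235957.10; import duty: CNY 9674.24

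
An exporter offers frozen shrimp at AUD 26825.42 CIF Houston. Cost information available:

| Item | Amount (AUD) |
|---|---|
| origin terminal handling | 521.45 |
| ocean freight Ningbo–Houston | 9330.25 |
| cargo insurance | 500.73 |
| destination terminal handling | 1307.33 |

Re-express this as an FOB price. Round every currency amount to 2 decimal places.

FOB price: AUD 16994.44

Not relevant to the conversion: origin terminal — on the seller under both CIF and FOB; already in the CIF price and stays in the FOB price. destination terminal — on the buyer under both terms; not part of either seller's price.
From CIF to FOB, the seller no longer bears: freight, insurance.
FOB price = 26825.42 − 9330.25 − 500.73 = 16994.44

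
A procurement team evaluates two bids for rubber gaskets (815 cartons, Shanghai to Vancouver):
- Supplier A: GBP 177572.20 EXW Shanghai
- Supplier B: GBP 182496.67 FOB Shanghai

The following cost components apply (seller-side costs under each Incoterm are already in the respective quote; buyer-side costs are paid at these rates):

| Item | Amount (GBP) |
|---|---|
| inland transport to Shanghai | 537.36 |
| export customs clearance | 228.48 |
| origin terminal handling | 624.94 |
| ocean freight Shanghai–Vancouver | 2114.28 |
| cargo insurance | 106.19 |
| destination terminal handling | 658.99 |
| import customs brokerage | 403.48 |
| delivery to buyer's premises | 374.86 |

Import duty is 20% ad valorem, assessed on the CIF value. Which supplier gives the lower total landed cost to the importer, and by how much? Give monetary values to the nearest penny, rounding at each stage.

Supplier A (EXW):
CIF value = EXW price + inland to port + export clearance + origin terminal + freight + insurance = 177572.20 + 537.36 + 228.48 + 624.94 + 2114.28 + 106.19 = 181183.45
Import duty = 181183.45 × 20% = 36236.69
Buyer bears (A): 537.36 + 228.48 + 624.94 + 2114.28 + 106.19 + 658.99 + 403.48 + 374.86 = 5048.58
Landed cost (A) = invoice 177572.20 + 5048.58 + duty 36236.69 = 218857.47
Supplier B (FOB):
CIF value = FOB price + freight + insurance = 182496.67 + 2114.28 + 106.19 = 184717.14
Import duty = 184717.14 × 20% = 36943.43
Buyer bears (B): 2114.28 + 106.19 + 658.99 + 403.48 + 374.86 = 3657.80
Landed cost (B) = invoice 182496.67 + 3657.80 + duty 36943.43 = 223097.90
Difference = |218857.47 − 223097.90| = 4240.43

Supplier A is cheaper by GBP 4240.43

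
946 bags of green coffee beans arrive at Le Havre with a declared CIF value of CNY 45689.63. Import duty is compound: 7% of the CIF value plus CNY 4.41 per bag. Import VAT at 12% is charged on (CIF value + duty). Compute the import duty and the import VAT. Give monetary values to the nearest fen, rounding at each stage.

Ad valorem component: 45689.63 × 7% = 3198.27
Specific component: 946 × 4.41 = 4171.86
Import duty = 3198.27 + 4171.86 = 7370.13
VAT base = CIF + duty = 45689.63 + 7370.13 = 53059.76
Import VAT = 53059.76 × 12% = 6367.17

Import duty: CNY 7370.13; import VAT: CNY 6367.17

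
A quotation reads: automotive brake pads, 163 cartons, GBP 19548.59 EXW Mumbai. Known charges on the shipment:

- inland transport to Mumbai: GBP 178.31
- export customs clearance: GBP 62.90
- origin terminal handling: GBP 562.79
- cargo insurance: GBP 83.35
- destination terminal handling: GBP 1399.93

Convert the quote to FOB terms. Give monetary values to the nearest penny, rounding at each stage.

FOB price: GBP 20352.59

Not relevant to the conversion: destination terminal, insurance — on the buyer under both terms; not part of either seller's price.
From EXW to FOB, the seller additionally bears: inland to port, export clearance, origin terminal.
FOB price = 19548.59 + 178.31 + 62.90 + 562.79 = 20352.59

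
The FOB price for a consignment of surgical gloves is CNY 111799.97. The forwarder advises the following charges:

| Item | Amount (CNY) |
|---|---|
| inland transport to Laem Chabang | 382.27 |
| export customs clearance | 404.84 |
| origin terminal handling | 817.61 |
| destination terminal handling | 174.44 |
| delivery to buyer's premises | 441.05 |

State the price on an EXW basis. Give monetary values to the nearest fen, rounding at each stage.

EXW price: CNY 110195.25

Not relevant to the conversion: delivery, destination terminal — on the buyer under both terms; not part of either seller's price.
From FOB to EXW, the seller no longer bears: inland to port, export clearance, origin terminal.
EXW price = 111799.97 − 382.27 − 404.84 − 817.61 = 110195.25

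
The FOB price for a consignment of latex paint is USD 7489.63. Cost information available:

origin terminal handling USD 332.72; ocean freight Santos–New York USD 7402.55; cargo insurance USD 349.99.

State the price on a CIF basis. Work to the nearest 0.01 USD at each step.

Not relevant to the conversion: origin terminal — on the seller under both FOB and CIF; already in the FOB price and stays in the CIF price.
From FOB to CIF, the seller additionally bears: freight, insurance.
CIF price = 7489.63 + 7402.55 + 349.99 = 15242.17

CIF price: USD 15242.17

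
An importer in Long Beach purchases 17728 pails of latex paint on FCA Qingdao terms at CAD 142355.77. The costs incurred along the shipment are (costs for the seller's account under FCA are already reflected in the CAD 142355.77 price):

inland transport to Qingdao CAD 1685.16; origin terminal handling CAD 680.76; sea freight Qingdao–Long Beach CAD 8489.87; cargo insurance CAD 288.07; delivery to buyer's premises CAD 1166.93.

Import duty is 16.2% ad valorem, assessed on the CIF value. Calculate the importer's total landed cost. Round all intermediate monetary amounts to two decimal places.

Total landed cost: CAD 177575.34

FCA: the seller delivers export-cleared goods to the carrier; the buyer bears costs from that point.
Already in the invoice (seller's account under FCA): inland to port — exclude.
CIF value = FCA price + origin terminal + freight + insurance = 142355.77 + 680.76 + 8489.87 + 288.07 = 151814.47
Import duty = 151814.47 × 16.2% = 24593.94
Buyer bears: origin terminal 680.76 + freight 8489.87 + insurance 288.07 + delivery 1166.93 + duty 24593.94 = 35219.57
Landed cost = invoice 142355.77 + 35219.57 = 177575.34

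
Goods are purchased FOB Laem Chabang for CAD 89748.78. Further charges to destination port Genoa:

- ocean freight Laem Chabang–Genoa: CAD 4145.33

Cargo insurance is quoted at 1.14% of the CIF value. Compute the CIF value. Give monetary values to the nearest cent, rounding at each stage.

Let C be the CIF value. C = FOB price + freight + 1.14% × C
C − 1.14% × C = 89748.78 + 4145.33
0.9886 × C = 93894.11
C = 93894.11 / 0.9886 = 94976.85
Insurance premium = 1.14% × 94976.85 = 1082.74

CIF value: CAD 94976.85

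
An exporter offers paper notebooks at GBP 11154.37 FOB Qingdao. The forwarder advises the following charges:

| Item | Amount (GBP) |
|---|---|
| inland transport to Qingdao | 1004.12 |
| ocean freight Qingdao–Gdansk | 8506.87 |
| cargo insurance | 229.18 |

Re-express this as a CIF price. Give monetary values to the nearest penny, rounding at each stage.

CIF price: GBP 19890.42

Not relevant to the conversion: inland to port — on the seller under both FOB and CIF; already in the FOB price and stays in the CIF price.
From FOB to CIF, the seller additionally bears: freight, insurance.
CIF price = 11154.37 + 8506.87 + 229.18 = 19890.42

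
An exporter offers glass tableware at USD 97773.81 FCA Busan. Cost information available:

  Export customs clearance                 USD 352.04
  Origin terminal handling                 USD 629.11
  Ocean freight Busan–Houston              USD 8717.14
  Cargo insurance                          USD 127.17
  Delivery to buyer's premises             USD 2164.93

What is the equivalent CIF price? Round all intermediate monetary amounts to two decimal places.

CIF price: USD 107247.23

Not relevant to the conversion: export clearance — on the seller under both FCA and CIF; already in the FCA price and stays in the CIF price. delivery — on the buyer under both terms; not part of either seller's price.
From FCA to CIF, the seller additionally bears: origin terminal, freight, insurance.
CIF price = 97773.81 + 629.11 + 8717.14 + 127.17 = 107247.23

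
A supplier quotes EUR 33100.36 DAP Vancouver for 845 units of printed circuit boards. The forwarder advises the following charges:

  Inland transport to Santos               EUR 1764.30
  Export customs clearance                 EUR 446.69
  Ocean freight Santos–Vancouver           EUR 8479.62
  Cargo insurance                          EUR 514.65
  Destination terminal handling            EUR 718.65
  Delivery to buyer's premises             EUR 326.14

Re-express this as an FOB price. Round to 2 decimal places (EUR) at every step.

FOB price: EUR 23061.30

Not relevant to the conversion: inland to port, export clearance — on the seller under both DAP and FOB; already in the DAP price and stays in the FOB price.
From DAP to FOB, the seller no longer bears: freight, insurance, destination terminal, delivery.
FOB price = 33100.36 − 8479.62 − 514.65 − 718.65 − 326.14 = 23061.30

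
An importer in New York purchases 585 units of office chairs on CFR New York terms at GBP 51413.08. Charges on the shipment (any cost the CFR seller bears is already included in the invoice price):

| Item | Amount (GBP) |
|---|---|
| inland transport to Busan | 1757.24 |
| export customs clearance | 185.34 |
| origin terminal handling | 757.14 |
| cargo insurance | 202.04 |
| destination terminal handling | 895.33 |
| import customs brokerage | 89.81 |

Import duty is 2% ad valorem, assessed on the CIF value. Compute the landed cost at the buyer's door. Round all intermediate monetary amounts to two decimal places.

CFR: the seller pays costs through ocean freight to the destination port, but not insurance.
Already in the invoice (seller's account under CFR): inland to port, export clearance, origin terminal — exclude.
CIF value = CFR price + insurance = 51413.08 + 202.04 = 51615.12
Import duty = 51615.12 × 2% = 1032.30
Buyer bears: insurance 202.04 + destination terminal 895.33 + brokerage 89.81 + duty 1032.30 = 2219.48
Landed cost = invoice 51413.08 + 2219.48 = 53632.56

Total landed cost: GBP 53632.56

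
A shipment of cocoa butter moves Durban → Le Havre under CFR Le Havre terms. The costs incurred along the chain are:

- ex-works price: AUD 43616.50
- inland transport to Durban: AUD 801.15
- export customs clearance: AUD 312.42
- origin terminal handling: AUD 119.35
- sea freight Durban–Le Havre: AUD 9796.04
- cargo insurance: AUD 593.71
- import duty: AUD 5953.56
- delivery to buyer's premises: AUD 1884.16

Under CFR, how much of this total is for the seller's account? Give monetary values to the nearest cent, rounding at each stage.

Seller's account: AUD 54645.46

CFR: the seller pays costs through ocean freight to the destination port, but not insurance.
Seller's account: goods 43616.50 + inland to port 801.15 + export clearance 312.42 + origin terminal 119.35 + freight 9796.04 = 54645.46
Buyer's account: insurance 593.71 + duty 5953.56 + delivery 1884.16 = 8431.43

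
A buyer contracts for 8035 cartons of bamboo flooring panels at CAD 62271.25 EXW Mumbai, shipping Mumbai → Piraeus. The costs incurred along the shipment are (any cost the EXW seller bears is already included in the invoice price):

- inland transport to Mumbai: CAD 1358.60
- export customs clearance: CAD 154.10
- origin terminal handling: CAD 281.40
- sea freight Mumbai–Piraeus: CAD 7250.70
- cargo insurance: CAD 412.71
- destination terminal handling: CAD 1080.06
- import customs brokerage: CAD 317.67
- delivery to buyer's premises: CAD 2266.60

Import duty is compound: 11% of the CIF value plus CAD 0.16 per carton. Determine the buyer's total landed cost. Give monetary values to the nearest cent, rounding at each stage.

Total landed cost: CAD 84568.85

EXW: the seller makes goods available at their premises; the buyer bears all onward costs.
CIF value = EXW price + inland to port + export clearance + origin terminal + freight + insurance = 62271.25 + 1358.60 + 154.10 + 281.40 + 7250.70 + 412.71 = 71728.76
Ad valorem component: 71728.76 × 11% = 7890.16
Specific component: 8035 × 0.16 = 1285.60
Import duty = 7890.16 + 1285.60 = 9175.76
Buyer bears: inland to port 1358.60 + export clearance 154.10 + origin terminal 281.40 + freight 7250.70 + insurance 412.71 + destination terminal 1080.06 + brokerage 317.67 + delivery 2266.60 + duty 9175.76 = 22297.60
Landed cost = invoice 62271.25 + 22297.60 = 84568.85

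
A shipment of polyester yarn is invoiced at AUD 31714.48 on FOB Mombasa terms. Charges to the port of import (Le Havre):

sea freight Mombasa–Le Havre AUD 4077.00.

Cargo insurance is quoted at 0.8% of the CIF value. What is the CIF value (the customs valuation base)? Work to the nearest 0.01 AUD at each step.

Let C be the CIF value. C = FOB price + freight + 0.8% × C
C − 0.8% × C = 31714.48 + 4077.00
0.992 × C = 35791.48
C = 35791.48 / 0.992 = 36080.12
Insurance premium = 0.8% × 36080.12 = 288.64

CIF value: AUD 36080.12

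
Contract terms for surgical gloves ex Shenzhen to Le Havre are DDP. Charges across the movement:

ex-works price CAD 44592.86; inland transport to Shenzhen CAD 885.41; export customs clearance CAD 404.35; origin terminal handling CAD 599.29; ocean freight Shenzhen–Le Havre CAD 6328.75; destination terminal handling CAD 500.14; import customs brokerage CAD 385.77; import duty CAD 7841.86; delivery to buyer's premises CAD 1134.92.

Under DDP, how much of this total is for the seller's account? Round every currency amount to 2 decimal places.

Seller's account: CAD 62673.35

DDP: the seller bears all costs including import duty.
Seller's account: goods 44592.86 + inland to port 885.41 + export clearance 404.35 + origin terminal 599.29 + freight 6328.75 + destination terminal 500.14 + brokerage 385.77 + duty 7841.86 + delivery 1134.92 = 62673.35
Buyer's account: 0.00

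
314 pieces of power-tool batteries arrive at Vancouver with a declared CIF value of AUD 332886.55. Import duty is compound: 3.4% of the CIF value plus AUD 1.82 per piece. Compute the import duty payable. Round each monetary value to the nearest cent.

Import duty: AUD 11889.62

Ad valorem component: 332886.55 × 3.4% = 11318.14
Specific component: 314 × 1.82 = 571.48
Import duty = 11318.14 + 571.48 = 11889.62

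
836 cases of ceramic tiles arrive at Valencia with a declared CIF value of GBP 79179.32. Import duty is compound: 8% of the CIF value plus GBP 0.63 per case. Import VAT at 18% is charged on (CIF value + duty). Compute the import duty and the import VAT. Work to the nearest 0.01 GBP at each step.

Ad valorem component: 79179.32 × 8% = 6334.35
Specific component: 836 × 0.63 = 526.68
Import duty = 6334.35 + 526.68 = 6861.03
VAT base = CIF + duty = 79179.32 + 6861.03 = 86040.35
Import VAT = 86040.35 × 18% = 15487.26

Import duty: GBP 6861.03; import VAT: GBP 15487.26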